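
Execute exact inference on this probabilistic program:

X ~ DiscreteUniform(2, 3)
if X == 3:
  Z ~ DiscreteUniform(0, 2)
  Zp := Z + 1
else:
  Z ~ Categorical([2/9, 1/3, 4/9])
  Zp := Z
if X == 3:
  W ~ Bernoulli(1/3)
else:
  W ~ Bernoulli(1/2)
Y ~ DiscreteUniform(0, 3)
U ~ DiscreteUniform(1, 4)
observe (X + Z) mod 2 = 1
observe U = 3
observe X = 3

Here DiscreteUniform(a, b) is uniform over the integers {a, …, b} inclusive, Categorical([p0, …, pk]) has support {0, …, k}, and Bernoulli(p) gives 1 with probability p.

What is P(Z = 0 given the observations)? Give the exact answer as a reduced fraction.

P(Z = 0 | obs) = 1/2

Enumerate traces; 16 have nonzero weight after conditioning:
  (X=3, Z=0, W=0, Y=0, U=3) weight 1/144
  (X=3, Z=0, W=0, Y=1, U=3) weight 1/144
  (X=3, Z=0, W=0, Y=2, U=3) weight 1/144
  (X=3, Z=0, W=0, Y=3, U=3) weight 1/144
  (X=3, Z=0, W=1, Y=0, U=3) weight 1/288
  (X=3, Z=0, W=1, Y=1, U=3) weight 1/288
  (X=3, Z=0, W=1, Y=2, U=3) weight 1/288
  (X=3, Z=0, W=1, Y=3, U=3) weight 1/288
  (X=3, Z=2, W=0, Y=0, U=3) weight 1/144
  … 7 more
Group by Z:
  weight(Z=0) = 1/24
  weight(Z=2) = 1/24
Total weight = 1/24 + 1/24 = 1/12
P(Z=0 | obs) = 1/24 / 1/12 = 1/2
P(Z=2 | obs) = 1/24 / 1/12 = 1/2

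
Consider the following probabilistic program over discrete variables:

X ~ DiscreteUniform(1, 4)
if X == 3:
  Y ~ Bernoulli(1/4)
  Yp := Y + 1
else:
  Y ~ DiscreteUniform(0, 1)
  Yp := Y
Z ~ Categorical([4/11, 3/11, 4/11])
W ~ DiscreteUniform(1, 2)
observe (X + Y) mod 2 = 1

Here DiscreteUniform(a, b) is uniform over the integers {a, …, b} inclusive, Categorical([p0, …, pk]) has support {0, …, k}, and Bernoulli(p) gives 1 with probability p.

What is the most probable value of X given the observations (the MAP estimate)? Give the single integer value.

Enumerate traces; 24 have nonzero weight after conditioning:
  (X=1, Y=0, Z=0, W=1) weight 1/44
  (X=1, Y=0, Z=0, W=2) weight 1/44
  (X=1, Y=0, Z=1, W=1) weight 3/176
  (X=1, Y=0, Z=1, W=2) weight 3/176
  (X=1, Y=0, Z=2, W=1) weight 1/44
  (X=1, Y=0, Z=2, W=2) weight 1/44
  (X=2, Y=1, Z=0, W=1) weight 1/44
  (X=2, Y=1, Z=0, W=2) weight 1/44
  (X=3, Y=0, Z=0, W=1) weight 3/88
  (X=4, Y=1, Z=0, W=1) weight 1/44
  … 14 more
Group by X:
  weight(X=1) = 1/8
  weight(X=2) = 1/8
  weight(X=3) = 3/16
  weight(X=4) = 1/8
Total weight = 1/8 + 1/8 + 3/16 + 1/8 = 9/16
P(X=1 | obs) = 1/8 / 9/16 = 2/9
P(X=2 | obs) = 1/8 / 9/16 = 2/9
P(X=3 | obs) = 3/16 / 9/16 = 1/3
P(X=4 | obs) = 1/8 / 9/16 = 2/9
argmax = 3

argmax_v P(X = v | obs) = 3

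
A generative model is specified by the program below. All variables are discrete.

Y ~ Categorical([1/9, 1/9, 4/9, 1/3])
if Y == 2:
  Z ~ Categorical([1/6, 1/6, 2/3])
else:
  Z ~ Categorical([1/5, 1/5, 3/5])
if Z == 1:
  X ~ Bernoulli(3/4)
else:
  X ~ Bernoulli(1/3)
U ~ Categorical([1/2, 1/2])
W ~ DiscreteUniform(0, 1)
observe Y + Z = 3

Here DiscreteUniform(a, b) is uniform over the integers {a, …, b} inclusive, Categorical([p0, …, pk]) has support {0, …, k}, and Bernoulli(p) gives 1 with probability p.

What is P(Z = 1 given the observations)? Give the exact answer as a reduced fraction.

P(Z = 1 | obs) = 5/14

Enumerate traces; 24 have nonzero weight after conditioning:
  (Y=1, Z=2, X=0, U=0, W=0) weight 1/90
  (Y=1, Z=2, X=0, U=0, W=1) weight 1/90
  (Y=1, Z=2, X=0, U=1, W=0) weight 1/90
  (Y=1, Z=2, X=0, U=1, W=1) weight 1/90
  (Y=1, Z=2, X=1, U=0, W=0) weight 1/180
  (Y=1, Z=2, X=1, U=0, W=1) weight 1/180
  (Y=1, Z=2, X=1, U=1, W=0) weight 1/180
  (Y=1, Z=2, X=1, U=1, W=1) weight 1/180
  (Y=2, Z=1, X=0, U=0, W=0) weight 1/216
  (Y=3, Z=0, X=0, U=0, W=0) weight 1/90
  … 14 more
Group by Z:
  weight(Z=0) = 1/15
  weight(Z=1) = 2/27
  weight(Z=2) = 1/15
Total weight = 1/15 + 2/27 + 1/15 = 28/135
P(Z=0 | obs) = 1/15 / 28/135 = 9/28
P(Z=1 | obs) = 2/27 / 28/135 = 5/14
P(Z=2 | obs) = 1/15 / 28/135 = 9/28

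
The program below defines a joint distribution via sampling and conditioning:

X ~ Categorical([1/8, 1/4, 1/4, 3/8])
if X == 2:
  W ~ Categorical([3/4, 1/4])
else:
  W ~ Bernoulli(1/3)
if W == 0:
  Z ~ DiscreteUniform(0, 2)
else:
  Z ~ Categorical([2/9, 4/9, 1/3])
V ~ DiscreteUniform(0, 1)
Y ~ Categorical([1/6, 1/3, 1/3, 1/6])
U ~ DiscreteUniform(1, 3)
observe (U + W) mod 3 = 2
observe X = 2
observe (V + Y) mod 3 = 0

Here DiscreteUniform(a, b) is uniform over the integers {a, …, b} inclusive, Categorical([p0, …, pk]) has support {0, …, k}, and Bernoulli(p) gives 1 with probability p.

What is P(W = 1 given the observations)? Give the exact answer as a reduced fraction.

Enumerate traces; 18 have nonzero weight after conditioning:
  (X=2, W=0, Z=0, V=0, Y=0, U=2) weight 1/576
  (X=2, W=0, Z=0, V=0, Y=3, U=2) weight 1/576
  (X=2, W=0, Z=0, V=1, Y=2, U=2) weight 1/288
  (X=2, W=0, Z=1, V=0, Y=0, U=2) weight 1/576
  (X=2, W=0, Z=1, V=0, Y=3, U=2) weight 1/576
  (X=2, W=0, Z=1, V=1, Y=2, U=2) weight 1/288
  (X=2, W=0, Z=2, V=0, Y=0, U=2) weight 1/576
  (X=2, W=0, Z=2, V=0, Y=3, U=2) weight 1/576
  (X=2, W=1, Z=0, V=0, Y=0, U=1) weight 1/2592
  … 9 more
Group by W:
  weight(W=0) = 1/48
  weight(W=1) = 1/144
Total weight = 1/48 + 1/144 = 1/36
P(W=0 | obs) = 1/48 / 1/36 = 3/4
P(W=1 | obs) = 1/144 / 1/36 = 1/4

P(W = 1 | obs) = 1/4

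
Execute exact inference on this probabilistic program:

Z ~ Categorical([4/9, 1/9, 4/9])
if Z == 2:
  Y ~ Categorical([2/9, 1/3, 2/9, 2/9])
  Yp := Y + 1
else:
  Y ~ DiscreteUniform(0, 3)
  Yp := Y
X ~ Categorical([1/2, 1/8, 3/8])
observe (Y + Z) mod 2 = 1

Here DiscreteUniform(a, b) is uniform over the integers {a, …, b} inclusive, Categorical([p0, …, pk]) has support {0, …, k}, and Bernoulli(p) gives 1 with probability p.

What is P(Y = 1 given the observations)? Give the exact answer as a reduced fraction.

Enumerate traces; 18 have nonzero weight after conditioning:
  (Z=0, Y=1, X=0) weight 1/18
  (Z=0, Y=1, X=1) weight 1/72
  (Z=0, Y=1, X=2) weight 1/24
  (Z=0, Y=3, X=0) weight 1/18
  (Z=0, Y=3, X=1) weight 1/72
  (Z=0, Y=3, X=2) weight 1/24
  (Z=1, Y=0, X=0) weight 1/72
  (Z=1, Y=0, X=1) weight 1/288
  (Z=1, Y=2, X=0) weight 1/72
  … 9 more
Group by Y:
  weight(Y=0) = 1/36
  weight(Y=1) = 7/27
  weight(Y=2) = 1/36
  weight(Y=3) = 17/81
Total weight = 1/36 + 7/27 + 1/36 + 17/81 = 85/162
P(Y=0 | obs) = 1/36 / 85/162 = 9/170
P(Y=1 | obs) = 7/27 / 85/162 = 42/85
P(Y=2 | obs) = 1/36 / 85/162 = 9/170
P(Y=3 | obs) = 17/81 / 85/162 = 2/5

P(Y = 1 | obs) = 42/85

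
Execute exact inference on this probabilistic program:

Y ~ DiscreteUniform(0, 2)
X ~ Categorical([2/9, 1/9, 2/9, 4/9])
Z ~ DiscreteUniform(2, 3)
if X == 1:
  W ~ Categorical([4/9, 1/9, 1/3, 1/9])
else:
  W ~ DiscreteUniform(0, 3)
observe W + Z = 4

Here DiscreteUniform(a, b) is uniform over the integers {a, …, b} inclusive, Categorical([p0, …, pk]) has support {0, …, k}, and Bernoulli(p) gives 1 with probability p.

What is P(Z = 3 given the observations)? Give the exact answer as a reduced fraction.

Enumerate traces; 24 have nonzero weight after conditioning:
  (Y=0, X=0, Z=2, W=2) weight 1/108
  (Y=0, X=0, Z=3, W=1) weight 1/108
  (Y=0, X=1, Z=2, W=2) weight 1/162
  (Y=0, X=1, Z=3, W=1) weight 1/486
  (Y=0, X=2, Z=2, W=2) weight 1/108
  (Y=0, X=2, Z=3, W=1) weight 1/108
  (Y=0, X=3, Z=2, W=2) weight 1/54
  (Y=0, X=3, Z=3, W=1) weight 1/54
  … 16 more
Group by Z:
  weight(Z=2) = 7/54
  weight(Z=3) = 19/162
Total weight = 7/54 + 19/162 = 20/81
P(Z=2 | obs) = 7/54 / 20/81 = 21/40
P(Z=3 | obs) = 19/162 / 20/81 = 19/40

P(Z = 3 | obs) = 19/40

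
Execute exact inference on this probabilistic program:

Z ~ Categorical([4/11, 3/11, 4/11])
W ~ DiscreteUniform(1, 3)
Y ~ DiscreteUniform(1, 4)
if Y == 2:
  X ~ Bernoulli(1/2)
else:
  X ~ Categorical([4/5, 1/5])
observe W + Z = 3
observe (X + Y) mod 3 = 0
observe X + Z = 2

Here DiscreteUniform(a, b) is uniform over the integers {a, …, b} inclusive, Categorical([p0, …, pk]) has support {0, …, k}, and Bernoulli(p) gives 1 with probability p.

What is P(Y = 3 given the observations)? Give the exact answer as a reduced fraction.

P(Y = 3 | obs) = 32/47

Enumerate traces; 2 have nonzero weight after conditioning:
  (Z=1, W=2, Y=2, X=1) weight 1/88
  (Z=2, W=1, Y=3, X=0) weight 4/165
Group by Y:
  weight(Y=2) = 1/88
  weight(Y=3) = 4/165
Total weight = 1/88 + 4/165 = 47/1320
P(Y=2 | obs) = 1/88 / 47/1320 = 15/47
P(Y=3 | obs) = 4/165 / 47/1320 = 32/47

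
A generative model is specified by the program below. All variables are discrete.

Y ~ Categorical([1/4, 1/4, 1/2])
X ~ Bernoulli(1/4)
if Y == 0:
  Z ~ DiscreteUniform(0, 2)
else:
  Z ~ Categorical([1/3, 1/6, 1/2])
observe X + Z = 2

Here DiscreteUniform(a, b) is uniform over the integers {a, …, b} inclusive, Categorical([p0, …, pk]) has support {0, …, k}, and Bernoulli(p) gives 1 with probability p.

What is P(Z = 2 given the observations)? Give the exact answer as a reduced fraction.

P(Z = 2 | obs) = 33/38

Enumerate traces; 6 have nonzero weight after conditioning:
  (Y=0, X=0, Z=2) weight 1/16
  (Y=0, X=1, Z=1) weight 1/48
  (Y=1, X=0, Z=2) weight 3/32
  (Y=1, X=1, Z=1) weight 1/96
  (Y=2, X=0, Z=2) weight 3/16
  (Y=2, X=1, Z=1) weight 1/48
Group by Z:
  weight(Z=1) = 5/96
  weight(Z=2) = 11/32
Total weight = 5/96 + 11/32 = 19/48
P(Z=1 | obs) = 5/96 / 19/48 = 5/38
P(Z=2 | obs) = 11/32 / 19/48 = 33/38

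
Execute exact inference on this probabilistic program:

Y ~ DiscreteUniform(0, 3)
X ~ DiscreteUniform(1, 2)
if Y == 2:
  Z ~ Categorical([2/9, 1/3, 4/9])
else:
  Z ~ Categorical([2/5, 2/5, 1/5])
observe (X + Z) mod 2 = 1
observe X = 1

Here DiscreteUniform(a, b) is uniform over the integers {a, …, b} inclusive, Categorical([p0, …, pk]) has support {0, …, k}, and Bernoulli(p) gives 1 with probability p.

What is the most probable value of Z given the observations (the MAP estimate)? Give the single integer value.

Enumerate traces; 8 have nonzero weight after conditioning:
  (Y=0, X=1, Z=0) weight 1/20
  (Y=0, X=1, Z=2) weight 1/40
  (Y=1, X=1, Z=0) weight 1/20
  (Y=1, X=1, Z=2) weight 1/40
  (Y=2, X=1, Z=0) weight 1/36
  (Y=2, X=1, Z=2) weight 1/18
  (Y=3, X=1, Z=0) weight 1/20
  (Y=3, X=1, Z=2) weight 1/40
Group by Z:
  weight(Z=0) = 8/45
  weight(Z=2) = 47/360
Total weight = 8/45 + 47/360 = 37/120
P(Z=0 | obs) = 8/45 / 37/120 = 64/111
P(Z=2 | obs) = 47/360 / 37/120 = 47/111
argmax = 0

argmax_v P(Z = v | obs) = 0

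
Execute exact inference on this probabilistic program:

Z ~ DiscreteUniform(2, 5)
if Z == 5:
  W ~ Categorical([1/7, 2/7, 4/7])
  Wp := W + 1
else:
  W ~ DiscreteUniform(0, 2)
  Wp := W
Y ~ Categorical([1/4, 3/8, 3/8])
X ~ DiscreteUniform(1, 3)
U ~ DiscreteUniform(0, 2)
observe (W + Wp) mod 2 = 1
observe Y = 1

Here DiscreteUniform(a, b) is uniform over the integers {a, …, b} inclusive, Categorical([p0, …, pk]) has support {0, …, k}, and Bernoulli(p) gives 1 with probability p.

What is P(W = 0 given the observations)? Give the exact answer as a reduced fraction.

Enumerate traces; 27 have nonzero weight after conditioning:
  (Z=5, W=0, Y=1, X=1, U=0) weight 1/672
  (Z=5, W=0, Y=1, X=1, U=1) weight 1/672
  (Z=5, W=0, Y=1, X=1, U=2) weight 1/672
  (Z=5, W=0, Y=1, X=2, U=0) weight 1/672
  (Z=5, W=0, Y=1, X=2, U=1) weight 1/672
  (Z=5, W=0, Y=1, X=2, U=2) weight 1/672
  (Z=5, W=0, Y=1, X=3, U=0) weight 1/672
  (Z=5, W=0, Y=1, X=3, U=1) weight 1/672
  (Z=5, W=1, Y=1, X=1, U=0) weight 1/336
  (Z=5, W=2, Y=1, X=1, U=0) weight 1/168
  … 17 more
Group by W:
  weight(W=0) = 3/224
  weight(W=1) = 3/112
  weight(W=2) = 3/56
Total weight = 3/224 + 3/112 + 3/56 = 3/32
P(W=0 | obs) = 3/224 / 3/32 = 1/7
P(W=1 | obs) = 3/112 / 3/32 = 2/7
P(W=2 | obs) = 3/56 / 3/32 = 4/7

P(W = 0 | obs) = 1/7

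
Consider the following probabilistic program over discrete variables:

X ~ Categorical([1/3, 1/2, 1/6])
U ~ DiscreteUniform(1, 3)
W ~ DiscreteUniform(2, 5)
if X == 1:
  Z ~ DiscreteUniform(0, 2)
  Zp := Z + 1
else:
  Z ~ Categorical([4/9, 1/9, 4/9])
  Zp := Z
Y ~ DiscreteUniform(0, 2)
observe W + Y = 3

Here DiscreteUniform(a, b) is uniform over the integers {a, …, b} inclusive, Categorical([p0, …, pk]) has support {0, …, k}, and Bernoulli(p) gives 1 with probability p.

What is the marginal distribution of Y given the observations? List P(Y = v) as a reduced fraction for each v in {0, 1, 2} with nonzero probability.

Enumerate traces; 54 have nonzero weight after conditioning:
  (X=0, U=1, W=2, Z=0, Y=1) weight 1/243
  (X=0, U=1, W=2, Z=1, Y=1) weight 1/972
  (X=0, U=1, W=2, Z=2, Y=1) weight 1/243
  (X=0, U=1, W=3, Z=0, Y=0) weight 1/243
  (X=0, U=1, W=3, Z=1, Y=0) weight 1/972
  (X=0, U=1, W=3, Z=2, Y=0) weight 1/243
  (X=0, U=2, W=2, Z=0, Y=1) weight 1/243
  (X=0, U=2, W=2, Z=1, Y=1) weight 1/972
  … 46 more
Group by Y:
  weight(Y=0) = 1/12
  weight(Y=1) = 1/12
Total weight = 1/12 + 1/12 = 1/6
P(Y=0 | obs) = 1/12 / 1/6 = 1/2
P(Y=1 | obs) = 1/12 / 1/6 = 1/2

P(Y=0) = 1/2, P(Y=1) = 1/2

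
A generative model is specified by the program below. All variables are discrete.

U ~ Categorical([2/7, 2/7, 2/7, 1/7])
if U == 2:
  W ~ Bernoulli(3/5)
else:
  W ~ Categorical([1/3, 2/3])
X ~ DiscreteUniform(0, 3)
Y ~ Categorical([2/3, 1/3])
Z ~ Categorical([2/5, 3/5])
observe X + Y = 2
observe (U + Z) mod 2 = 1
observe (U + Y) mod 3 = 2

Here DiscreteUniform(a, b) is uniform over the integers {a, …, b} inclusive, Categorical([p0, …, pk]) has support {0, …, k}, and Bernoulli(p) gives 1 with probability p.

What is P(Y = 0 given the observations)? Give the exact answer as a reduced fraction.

Enumerate traces; 4 have nonzero weight after conditioning:
  (U=1, W=0, X=1, Y=1, Z=0) weight 1/315
  (U=1, W=1, X=1, Y=1, Z=0) weight 2/315
  (U=2, W=0, X=2, Y=0, Z=1) weight 2/175
  (U=2, W=1, X=2, Y=0, Z=1) weight 3/175
Group by Y:
  weight(Y=0) = 1/35
  weight(Y=1) = 1/105
Total weight = 1/35 + 1/105 = 4/105
P(Y=0 | obs) = 1/35 / 4/105 = 3/4
P(Y=1 | obs) = 1/105 / 4/105 = 1/4

P(Y = 0 | obs) = 3/4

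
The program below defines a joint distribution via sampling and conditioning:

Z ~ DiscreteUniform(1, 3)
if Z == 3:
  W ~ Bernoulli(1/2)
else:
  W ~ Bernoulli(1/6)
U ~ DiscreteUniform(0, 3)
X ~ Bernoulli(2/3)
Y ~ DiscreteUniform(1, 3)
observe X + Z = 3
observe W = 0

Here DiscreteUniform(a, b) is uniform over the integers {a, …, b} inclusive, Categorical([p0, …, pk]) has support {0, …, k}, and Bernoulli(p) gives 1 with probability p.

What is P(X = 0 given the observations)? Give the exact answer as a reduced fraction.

Enumerate traces; 24 have nonzero weight after conditioning:
  (Z=2, W=0, U=0, X=1, Y=1) weight 5/324
  (Z=2, W=0, U=0, X=1, Y=2) weight 5/324
  (Z=2, W=0, U=0, X=1, Y=3) weight 5/324
  (Z=2, W=0, U=1, X=1, Y=1) weight 5/324
  (Z=2, W=0, U=1, X=1, Y=2) weight 5/324
  (Z=2, W=0, U=1, X=1, Y=3) weight 5/324
  (Z=2, W=0, U=2, X=1, Y=1) weight 5/324
  (Z=2, W=0, U=2, X=1, Y=2) weight 5/324
  (Z=3, W=0, U=0, X=0, Y=1) weight 1/216
  … 15 more
Group by X:
  weight(X=0) = 1/18
  weight(X=1) = 5/27
Total weight = 1/18 + 5/27 = 13/54
P(X=0 | obs) = 1/18 / 13/54 = 3/13
P(X=1 | obs) = 5/27 / 13/54 = 10/13

P(X = 0 | obs) = 3/13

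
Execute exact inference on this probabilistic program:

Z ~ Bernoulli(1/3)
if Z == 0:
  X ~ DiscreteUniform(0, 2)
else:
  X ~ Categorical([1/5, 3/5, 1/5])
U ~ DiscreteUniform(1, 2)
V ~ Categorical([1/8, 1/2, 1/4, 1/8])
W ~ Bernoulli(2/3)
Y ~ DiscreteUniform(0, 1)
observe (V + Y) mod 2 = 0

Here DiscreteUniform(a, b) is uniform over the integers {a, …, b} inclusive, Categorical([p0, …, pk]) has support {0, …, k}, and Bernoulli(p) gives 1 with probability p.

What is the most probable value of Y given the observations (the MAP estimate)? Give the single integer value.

Enumerate traces; 96 have nonzero weight after conditioning:
  (Z=0, X=0, U=1, V=0, W=0, Y=0) weight 1/432
  (Z=0, X=0, U=1, V=0, W=1, Y=0) weight 1/216
  (Z=0, X=0, U=1, V=1, W=0, Y=1) weight 1/108
  (Z=0, X=0, U=1, V=1, W=1, Y=1) weight 1/54
  (Z=0, X=0, U=1, V=2, W=0, Y=0) weight 1/216
  (Z=0, X=0, U=1, V=2, W=1, Y=0) weight 1/108
  (Z=0, X=0, U=1, V=3, W=0, Y=1) weight 1/432
  (Z=0, X=0, U=1, V=3, W=1, Y=1) weight 1/216
  … 88 more
Group by Y:
  weight(Y=0) = 3/16
  weight(Y=1) = 5/16
Total weight = 3/16 + 5/16 = 1/2
P(Y=0 | obs) = 3/16 / 1/2 = 3/8
P(Y=1 | obs) = 5/16 / 1/2 = 5/8
argmax = 1

argmax_v P(Y = v | obs) = 1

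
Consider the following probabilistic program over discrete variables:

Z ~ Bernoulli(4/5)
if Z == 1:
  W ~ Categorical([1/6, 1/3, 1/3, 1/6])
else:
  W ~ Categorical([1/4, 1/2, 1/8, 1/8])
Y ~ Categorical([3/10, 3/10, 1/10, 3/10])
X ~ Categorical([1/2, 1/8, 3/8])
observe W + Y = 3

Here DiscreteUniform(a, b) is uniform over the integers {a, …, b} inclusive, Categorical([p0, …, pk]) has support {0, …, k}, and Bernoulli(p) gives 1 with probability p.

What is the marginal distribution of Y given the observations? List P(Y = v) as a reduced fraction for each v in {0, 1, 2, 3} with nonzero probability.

P(Y=0) = 57/272, P(Y=1) = 105/272, P(Y=2) = 11/68, P(Y=3) = 33/136

Enumerate traces; 24 have nonzero weight after conditioning:
  (Z=0, W=0, Y=3, X=0) weight 3/400
  (Z=0, W=0, Y=3, X=1) weight 3/1600
  (Z=0, W=0, Y=3, X=2) weight 9/1600
  (Z=0, W=1, Y=2, X=0) weight 1/200
  (Z=0, W=1, Y=2, X=1) weight 1/800
  (Z=0, W=1, Y=2, X=2) weight 3/800
  (Z=0, W=2, Y=1, X=0) weight 3/800
  (Z=0, W=2, Y=1, X=1) weight 3/3200
  (Z=0, W=3, Y=0, X=0) weight 3/800
  … 15 more
Group by Y:
  weight(Y=0) = 19/400
  weight(Y=1) = 7/80
  weight(Y=2) = 11/300
  weight(Y=3) = 11/200
Total weight = 19/400 + 7/80 + 11/300 + 11/200 = 17/75
P(Y=0 | obs) = 19/400 / 17/75 = 57/272
P(Y=1 | obs) = 7/80 / 17/75 = 105/272
P(Y=2 | obs) = 11/300 / 17/75 = 11/68
P(Y=3 | obs) = 11/200 / 17/75 = 33/136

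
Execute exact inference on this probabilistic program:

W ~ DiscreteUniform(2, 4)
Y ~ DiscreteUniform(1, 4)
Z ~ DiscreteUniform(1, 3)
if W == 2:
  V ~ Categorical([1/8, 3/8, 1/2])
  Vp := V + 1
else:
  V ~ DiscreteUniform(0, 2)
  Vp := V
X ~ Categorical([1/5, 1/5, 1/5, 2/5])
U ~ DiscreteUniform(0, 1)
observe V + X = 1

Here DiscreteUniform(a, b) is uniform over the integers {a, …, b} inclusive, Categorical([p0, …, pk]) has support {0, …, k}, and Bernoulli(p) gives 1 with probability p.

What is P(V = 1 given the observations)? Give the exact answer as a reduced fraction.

P(V = 1 | obs) = 25/44

Enumerate traces; 144 have nonzero weight after conditioning:
  (W=2, Y=1, Z=1, V=0, X=1, U=0) weight 1/2880
  (W=2, Y=1, Z=1, V=0, X=1, U=1) weight 1/2880
  (W=2, Y=1, Z=1, V=1, X=0, U=0) weight 1/960
  (W=2, Y=1, Z=1, V=1, X=0, U=1) weight 1/960
  (W=2, Y=1, Z=2, V=0, X=1, U=0) weight 1/2880
  (W=2, Y=1, Z=2, V=0, X=1, U=1) weight 1/2880
  (W=2, Y=1, Z=2, V=1, X=0, U=0) weight 1/960
  (W=2, Y=1, Z=2, V=1, X=0, U=1) weight 1/960
  … 136 more
Group by V:
  weight(V=0) = 19/360
  weight(V=1) = 5/72
Total weight = 19/360 + 5/72 = 11/90
P(V=0 | obs) = 19/360 / 11/90 = 19/44
P(V=1 | obs) = 5/72 / 11/90 = 25/44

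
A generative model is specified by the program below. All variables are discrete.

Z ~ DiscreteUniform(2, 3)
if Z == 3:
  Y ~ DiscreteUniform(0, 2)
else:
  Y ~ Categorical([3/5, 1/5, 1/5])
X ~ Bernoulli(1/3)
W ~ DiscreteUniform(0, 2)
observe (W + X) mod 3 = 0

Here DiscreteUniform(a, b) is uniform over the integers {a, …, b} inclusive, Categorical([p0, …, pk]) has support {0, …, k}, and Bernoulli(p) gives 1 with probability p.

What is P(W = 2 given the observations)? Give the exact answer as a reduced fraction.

Enumerate traces; 12 have nonzero weight after conditioning:
  (Z=2, Y=0, X=0, W=0) weight 1/15
  (Z=2, Y=0, X=1, W=2) weight 1/30
  (Z=2, Y=1, X=0, W=0) weight 1/45
  (Z=2, Y=1, X=1, W=2) weight 1/90
  (Z=2, Y=2, X=0, W=0) weight 1/45
  (Z=2, Y=2, X=1, W=2) weight 1/90
  (Z=3, Y=0, X=0, W=0) weight 1/27
  (Z=3, Y=0, X=1, W=2) weight 1/54
  … 4 more
Group by W:
  weight(W=0) = 2/9
  weight(W=2) = 1/9
Total weight = 2/9 + 1/9 = 1/3
P(W=0 | obs) = 2/9 / 1/3 = 2/3
P(W=2 | obs) = 1/9 / 1/3 = 1/3

P(W = 2 | obs) = 1/3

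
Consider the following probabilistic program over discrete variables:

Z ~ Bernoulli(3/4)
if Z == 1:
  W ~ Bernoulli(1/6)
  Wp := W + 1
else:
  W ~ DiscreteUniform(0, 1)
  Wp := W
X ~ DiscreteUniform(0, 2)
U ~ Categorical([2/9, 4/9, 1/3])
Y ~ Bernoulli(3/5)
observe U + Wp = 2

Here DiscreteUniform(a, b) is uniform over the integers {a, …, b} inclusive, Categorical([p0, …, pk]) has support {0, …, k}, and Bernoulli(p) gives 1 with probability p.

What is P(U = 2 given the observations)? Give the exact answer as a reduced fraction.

P(U = 2 | obs) = 3/29

Enumerate traces; 24 have nonzero weight after conditioning:
  (Z=0, W=0, X=0, U=2, Y=0) weight 1/180
  (Z=0, W=0, X=0, U=2, Y=1) weight 1/120
  (Z=0, W=0, X=1, U=2, Y=0) weight 1/180
  (Z=0, W=0, X=1, U=2, Y=1) weight 1/120
  (Z=0, W=0, X=2, U=2, Y=0) weight 1/180
  (Z=0, W=0, X=2, U=2, Y=1) weight 1/120
  (Z=0, W=1, X=0, U=1, Y=0) weight 1/135
  (Z=0, W=1, X=0, U=1, Y=1) weight 1/90
  (Z=1, W=1, X=0, U=0, Y=0) weight 1/270
  … 15 more
Group by U:
  weight(U=0) = 1/36
  weight(U=1) = 1/3
  weight(U=2) = 1/24
Total weight = 1/36 + 1/3 + 1/24 = 29/72
P(U=0 | obs) = 1/36 / 29/72 = 2/29
P(U=1 | obs) = 1/3 / 29/72 = 24/29
P(U=2 | obs) = 1/24 / 29/72 = 3/29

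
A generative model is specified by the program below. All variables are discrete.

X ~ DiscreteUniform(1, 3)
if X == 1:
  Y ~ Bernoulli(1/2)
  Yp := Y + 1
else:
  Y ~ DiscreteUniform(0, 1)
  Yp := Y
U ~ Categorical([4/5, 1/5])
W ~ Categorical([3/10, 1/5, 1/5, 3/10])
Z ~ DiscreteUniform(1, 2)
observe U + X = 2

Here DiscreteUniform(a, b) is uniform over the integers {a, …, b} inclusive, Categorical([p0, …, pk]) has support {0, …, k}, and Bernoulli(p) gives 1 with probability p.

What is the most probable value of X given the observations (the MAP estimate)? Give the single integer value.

argmax_v P(X = v | obs) = 2

Enumerate traces; 32 have nonzero weight after conditioning:
  (X=1, Y=0, U=1, W=0, Z=1) weight 1/200
  (X=1, Y=0, U=1, W=0, Z=2) weight 1/200
  (X=1, Y=0, U=1, W=1, Z=1) weight 1/300
  (X=1, Y=0, U=1, W=1, Z=2) weight 1/300
  (X=1, Y=0, U=1, W=2, Z=1) weight 1/300
  (X=1, Y=0, U=1, W=2, Z=2) weight 1/300
  (X=1, Y=0, U=1, W=3, Z=1) weight 1/200
  (X=1, Y=0, U=1, W=3, Z=2) weight 1/200
  (X=2, Y=0, U=0, W=0, Z=1) weight 1/50
  … 23 more
Group by X:
  weight(X=1) = 1/15
  weight(X=2) = 4/15
Total weight = 1/15 + 4/15 = 1/3
P(X=1 | obs) = 1/15 / 1/3 = 1/5
P(X=2 | obs) = 4/15 / 1/3 = 4/5
argmax = 2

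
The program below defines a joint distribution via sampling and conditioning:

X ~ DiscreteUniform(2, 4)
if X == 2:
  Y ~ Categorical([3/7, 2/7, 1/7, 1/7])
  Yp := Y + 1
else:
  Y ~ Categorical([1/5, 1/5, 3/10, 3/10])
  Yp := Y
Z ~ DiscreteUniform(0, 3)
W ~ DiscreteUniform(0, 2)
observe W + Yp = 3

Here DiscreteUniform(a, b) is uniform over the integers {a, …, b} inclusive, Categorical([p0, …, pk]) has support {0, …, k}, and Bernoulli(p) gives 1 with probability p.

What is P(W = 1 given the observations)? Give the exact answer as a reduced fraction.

Enumerate traces; 36 have nonzero weight after conditioning:
  (X=2, Y=0, Z=0, W=2) weight 1/84
  (X=2, Y=0, Z=1, W=2) weight 1/84
  (X=2, Y=0, Z=2, W=2) weight 1/84
  (X=2, Y=0, Z=3, W=2) weight 1/84
  (X=2, Y=1, Z=0, W=1) weight 1/126
  (X=2, Y=1, Z=1, W=1) weight 1/126
  (X=2, Y=1, Z=2, W=1) weight 1/126
  (X=2, Y=1, Z=3, W=1) weight 1/126
  (X=2, Y=2, Z=0, W=0) weight 1/252
  … 27 more
Group by W:
  weight(W=0) = 26/315
  weight(W=1) = 31/315
  weight(W=2) = 29/315
Total weight = 26/315 + 31/315 + 29/315 = 86/315
P(W=0 | obs) = 26/315 / 86/315 = 13/43
P(W=1 | obs) = 31/315 / 86/315 = 31/86
P(W=2 | obs) = 29/315 / 86/315 = 29/86

P(W = 1 | obs) = 31/86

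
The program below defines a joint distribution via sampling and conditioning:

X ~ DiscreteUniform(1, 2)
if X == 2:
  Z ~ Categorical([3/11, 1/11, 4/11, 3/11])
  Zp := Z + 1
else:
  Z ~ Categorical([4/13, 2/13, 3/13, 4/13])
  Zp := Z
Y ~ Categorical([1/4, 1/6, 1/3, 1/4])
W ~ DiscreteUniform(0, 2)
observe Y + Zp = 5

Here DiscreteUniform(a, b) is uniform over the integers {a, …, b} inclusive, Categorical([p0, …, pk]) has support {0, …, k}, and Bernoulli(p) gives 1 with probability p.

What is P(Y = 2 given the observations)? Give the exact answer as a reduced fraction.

Enumerate traces; 15 have nonzero weight after conditioning:
  (X=1, Z=2, Y=3, W=0) weight 1/104
  (X=1, Z=2, Y=3, W=1) weight 1/104
  (X=1, Z=2, Y=3, W=2) weight 1/104
  (X=1, Z=3, Y=2, W=0) weight 2/117
  (X=1, Z=3, Y=2, W=1) weight 2/117
  (X=1, Z=3, Y=2, W=2) weight 2/117
  (X=2, Z=1, Y=3, W=0) weight 1/264
  (X=2, Z=1, Y=3, W=1) weight 1/264
  (X=2, Z=3, Y=1, W=0) weight 1/132
  … 6 more
Group by Y:
  weight(Y=1) = 1/44
  weight(Y=2) = 16/143
  weight(Y=3) = 23/572
Total weight = 1/44 + 16/143 + 23/572 = 25/143
P(Y=1 | obs) = 1/44 / 25/143 = 13/100
P(Y=2 | obs) = 16/143 / 25/143 = 16/25
P(Y=3 | obs) = 23/572 / 25/143 = 23/100

P(Y = 2 | obs) = 16/25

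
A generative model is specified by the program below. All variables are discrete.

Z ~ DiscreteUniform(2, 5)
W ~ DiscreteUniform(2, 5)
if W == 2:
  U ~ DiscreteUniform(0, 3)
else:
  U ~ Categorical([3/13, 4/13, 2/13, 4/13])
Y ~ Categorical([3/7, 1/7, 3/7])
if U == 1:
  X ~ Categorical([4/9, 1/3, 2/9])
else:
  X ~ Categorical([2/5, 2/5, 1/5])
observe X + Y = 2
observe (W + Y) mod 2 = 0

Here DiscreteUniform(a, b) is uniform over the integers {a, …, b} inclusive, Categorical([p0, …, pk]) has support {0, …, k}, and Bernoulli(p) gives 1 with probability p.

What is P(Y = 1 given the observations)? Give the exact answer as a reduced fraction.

Enumerate traces; 96 have nonzero weight after conditioning:
  (Z=2, W=2, U=0, Y=0, X=2) weight 3/2240
  (Z=2, W=2, U=0, Y=2, X=0) weight 3/1120
  (Z=2, W=2, U=1, Y=0, X=2) weight 1/672
  (Z=2, W=2, U=1, Y=2, X=0) weight 1/336
  (Z=2, W=2, U=2, Y=0, X=2) weight 3/2240
  (Z=2, W=2, U=2, Y=2, X=0) weight 3/1120
  (Z=2, W=2, U=3, Y=0, X=2) weight 3/2240
  (Z=2, W=2, U=3, Y=2, X=0) weight 3/1120
  (Z=2, W=3, U=0, Y=1, X=1) weight 3/3640
  … 87 more
Group by Y:
  weight(Y=0) = 193/4368
  weight(Y=1) = 37/1365
  weight(Y=2) = 193/2184
Total weight = 193/4368 + 37/1365 + 193/2184 = 3487/21840
P(Y=0 | obs) = 193/4368 / 3487/21840 = 965/3487
P(Y=1 | obs) = 37/1365 / 3487/21840 = 592/3487
P(Y=2 | obs) = 193/2184 / 3487/21840 = 1930/3487

P(Y = 1 | obs) = 592/3487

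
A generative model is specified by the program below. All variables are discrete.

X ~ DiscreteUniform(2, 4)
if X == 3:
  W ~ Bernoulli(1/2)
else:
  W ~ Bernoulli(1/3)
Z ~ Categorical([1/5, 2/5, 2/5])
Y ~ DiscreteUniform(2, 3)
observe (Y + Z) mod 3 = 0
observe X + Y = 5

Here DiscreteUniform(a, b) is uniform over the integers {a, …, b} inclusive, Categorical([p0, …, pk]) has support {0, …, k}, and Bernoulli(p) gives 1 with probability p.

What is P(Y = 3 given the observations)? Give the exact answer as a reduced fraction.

Enumerate traces; 4 have nonzero weight after conditioning:
  (X=2, W=0, Z=0, Y=3) weight 1/45
  (X=2, W=1, Z=0, Y=3) weight 1/90
  (X=3, W=0, Z=1, Y=2) weight 1/30
  (X=3, W=1, Z=1, Y=2) weight 1/30
Group by Y:
  weight(Y=2) = 1/15
  weight(Y=3) = 1/30
Total weight = 1/15 + 1/30 = 1/10
P(Y=2 | obs) = 1/15 / 1/10 = 2/3
P(Y=3 | obs) = 1/30 / 1/10 = 1/3

P(Y = 3 | obs) = 1/3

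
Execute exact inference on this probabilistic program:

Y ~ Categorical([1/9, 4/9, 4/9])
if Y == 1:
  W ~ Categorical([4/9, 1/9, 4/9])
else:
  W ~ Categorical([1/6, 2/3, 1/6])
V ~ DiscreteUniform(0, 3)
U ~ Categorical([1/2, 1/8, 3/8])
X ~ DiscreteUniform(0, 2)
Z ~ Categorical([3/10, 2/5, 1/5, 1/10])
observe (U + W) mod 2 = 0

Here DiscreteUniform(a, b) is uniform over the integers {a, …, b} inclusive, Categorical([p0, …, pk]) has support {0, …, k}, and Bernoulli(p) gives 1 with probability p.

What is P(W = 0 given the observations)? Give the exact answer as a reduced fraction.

Enumerate traces; 720 have nonzero weight after conditioning:
  (Y=0, W=0, V=0, U=0, X=0, Z=0) weight 1/4320
  (Y=0, W=0, V=0, U=0, X=0, Z=1) weight 1/3240
  (Y=0, W=0, V=0, U=0, X=0, Z=2) weight 1/6480
  (Y=0, W=0, V=0, U=0, X=0, Z=3) weight 1/12960
  (Y=0, W=0, V=0, U=0, X=1, Z=0) weight 1/4320
  (Y=0, W=0, V=0, U=0, X=1, Z=1) weight 1/3240
  (Y=0, W=0, V=0, U=0, X=1, Z=2) weight 1/6480
  (Y=0, W=0, V=0, U=0, X=1, Z=3) weight 1/12960
  (Y=0, W=1, V=0, U=1, X=0, Z=0) weight 1/4320
  (Y=0, W=2, V=0, U=0, X=0, Z=0) weight 1/4320
  … 710 more
Group by W:
  weight(W=0) = 329/1296
  weight(W=1) = 17/324
  weight(W=2) = 329/1296
Total weight = 329/1296 + 17/324 + 329/1296 = 121/216
P(W=0 | obs) = 329/1296 / 121/216 = 329/726
P(W=1 | obs) = 17/324 / 121/216 = 34/363
P(W=2 | obs) = 329/1296 / 121/216 = 329/726

P(W = 0 | obs) = 329/726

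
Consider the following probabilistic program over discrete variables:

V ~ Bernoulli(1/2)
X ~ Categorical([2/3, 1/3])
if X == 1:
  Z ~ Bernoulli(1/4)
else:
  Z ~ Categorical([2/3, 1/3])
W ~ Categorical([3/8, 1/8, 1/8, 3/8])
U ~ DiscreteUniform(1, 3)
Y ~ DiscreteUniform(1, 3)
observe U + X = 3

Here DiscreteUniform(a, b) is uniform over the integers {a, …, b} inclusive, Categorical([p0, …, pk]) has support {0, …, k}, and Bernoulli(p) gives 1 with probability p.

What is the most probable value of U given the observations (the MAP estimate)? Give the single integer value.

argmax_v P(U = v | obs) = 3

Enumerate traces; 96 have nonzero weight after conditioning:
  (V=0, X=0, Z=0, W=0, U=3, Y=1) weight 1/108
  (V=0, X=0, Z=0, W=0, U=3, Y=2) weight 1/108
  (V=0, X=0, Z=0, W=0, U=3, Y=3) weight 1/108
  (V=0, X=0, Z=0, W=1, U=3, Y=1) weight 1/324
  (V=0, X=0, Z=0, W=1, U=3, Y=2) weight 1/324
  (V=0, X=0, Z=0, W=1, U=3, Y=3) weight 1/324
  (V=0, X=0, Z=0, W=2, U=3, Y=1) weight 1/324
  (V=0, X=0, Z=0, W=2, U=3, Y=2) weight 1/324
  (V=0, X=1, Z=0, W=0, U=2, Y=1) weight 1/192
  … 87 more
Group by U:
  weight(U=2) = 1/9
  weight(U=3) = 2/9
Total weight = 1/9 + 2/9 = 1/3
P(U=2 | obs) = 1/9 / 1/3 = 1/3
P(U=3 | obs) = 2/9 / 1/3 = 2/3
argmax = 3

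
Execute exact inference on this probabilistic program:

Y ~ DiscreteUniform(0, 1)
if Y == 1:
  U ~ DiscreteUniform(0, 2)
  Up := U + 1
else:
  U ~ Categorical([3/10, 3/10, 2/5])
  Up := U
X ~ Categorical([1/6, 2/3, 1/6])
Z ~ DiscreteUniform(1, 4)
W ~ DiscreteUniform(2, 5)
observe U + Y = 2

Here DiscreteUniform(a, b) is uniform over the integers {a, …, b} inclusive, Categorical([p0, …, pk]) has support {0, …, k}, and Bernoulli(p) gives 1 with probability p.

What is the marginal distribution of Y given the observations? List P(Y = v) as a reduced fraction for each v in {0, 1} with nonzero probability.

P(Y=0) = 6/11, P(Y=1) = 5/11

Enumerate traces; 96 have nonzero weight after conditioning:
  (Y=0, U=2, X=0, Z=1, W=2) weight 1/480
  (Y=0, U=2, X=0, Z=1, W=3) weight 1/480
  (Y=0, U=2, X=0, Z=1, W=4) weight 1/480
  (Y=0, U=2, X=0, Z=1, W=5) weight 1/480
  (Y=0, U=2, X=0, Z=2, W=2) weight 1/480
  (Y=0, U=2, X=0, Z=2, W=3) weight 1/480
  (Y=0, U=2, X=0, Z=2, W=4) weight 1/480
  (Y=0, U=2, X=0, Z=2, W=5) weight 1/480
  (Y=1, U=1, X=0, Z=1, W=2) weight 1/576
  … 87 more
Group by Y:
  weight(Y=0) = 1/5
  weight(Y=1) = 1/6
Total weight = 1/5 + 1/6 = 11/30
P(Y=0 | obs) = 1/5 / 11/30 = 6/11
P(Y=1 | obs) = 1/6 / 11/30 = 5/11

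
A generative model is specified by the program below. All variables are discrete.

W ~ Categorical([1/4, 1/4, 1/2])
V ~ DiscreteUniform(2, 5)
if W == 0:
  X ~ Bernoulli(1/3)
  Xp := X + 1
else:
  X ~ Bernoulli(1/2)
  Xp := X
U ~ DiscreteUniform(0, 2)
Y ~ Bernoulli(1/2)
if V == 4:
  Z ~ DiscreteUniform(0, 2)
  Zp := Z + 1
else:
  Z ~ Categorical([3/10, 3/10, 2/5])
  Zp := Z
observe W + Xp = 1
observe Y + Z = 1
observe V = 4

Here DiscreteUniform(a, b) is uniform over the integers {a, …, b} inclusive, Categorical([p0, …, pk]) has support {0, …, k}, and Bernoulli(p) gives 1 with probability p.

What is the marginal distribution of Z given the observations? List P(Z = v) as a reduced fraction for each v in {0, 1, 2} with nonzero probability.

Enumerate traces; 12 have nonzero weight after conditioning:
  (W=0, V=4, X=0, U=0, Y=0, Z=1) weight 1/432
  (W=0, V=4, X=0, U=0, Y=1, Z=0) weight 1/432
  (W=0, V=4, X=0, U=1, Y=0, Z=1) weight 1/432
  (W=0, V=4, X=0, U=1, Y=1, Z=0) weight 1/432
  (W=0, V=4, X=0, U=2, Y=0, Z=1) weight 1/432
  (W=0, V=4, X=0, U=2, Y=1, Z=0) weight 1/432
  (W=1, V=4, X=0, U=0, Y=0, Z=1) weight 1/576
  (W=1, V=4, X=0, U=0, Y=1, Z=0) weight 1/576
  … 4 more
Group by Z:
  weight(Z=0) = 7/576
  weight(Z=1) = 7/576
Total weight = 7/576 + 7/576 = 7/288
P(Z=0 | obs) = 7/576 / 7/288 = 1/2
P(Z=1 | obs) = 7/576 / 7/288 = 1/2

P(Z=0) = 1/2, P(Z=1) = 1/2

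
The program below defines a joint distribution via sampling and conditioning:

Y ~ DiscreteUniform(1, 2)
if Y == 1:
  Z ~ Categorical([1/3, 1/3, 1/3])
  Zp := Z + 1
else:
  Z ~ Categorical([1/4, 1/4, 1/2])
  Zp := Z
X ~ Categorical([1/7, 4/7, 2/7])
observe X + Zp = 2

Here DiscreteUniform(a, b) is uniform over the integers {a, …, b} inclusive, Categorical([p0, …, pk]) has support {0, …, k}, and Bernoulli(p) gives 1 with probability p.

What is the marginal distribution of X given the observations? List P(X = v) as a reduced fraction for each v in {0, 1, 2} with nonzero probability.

Enumerate traces; 5 have nonzero weight after conditioning:
  (Y=1, Z=0, X=1) weight 2/21
  (Y=1, Z=1, X=0) weight 1/42
  (Y=2, Z=0, X=2) weight 1/28
  (Y=2, Z=1, X=1) weight 1/14
  (Y=2, Z=2, X=0) weight 1/28
Group by X:
  weight(X=0) = 5/84
  weight(X=1) = 1/6
  weight(X=2) = 1/28
Total weight = 5/84 + 1/6 + 1/28 = 11/42
P(X=0 | obs) = 5/84 / 11/42 = 5/22
P(X=1 | obs) = 1/6 / 11/42 = 7/11
P(X=2 | obs) = 1/28 / 11/42 = 3/22

P(X=0) = 5/22, P(X=1) = 7/11, P(X=2) = 3/22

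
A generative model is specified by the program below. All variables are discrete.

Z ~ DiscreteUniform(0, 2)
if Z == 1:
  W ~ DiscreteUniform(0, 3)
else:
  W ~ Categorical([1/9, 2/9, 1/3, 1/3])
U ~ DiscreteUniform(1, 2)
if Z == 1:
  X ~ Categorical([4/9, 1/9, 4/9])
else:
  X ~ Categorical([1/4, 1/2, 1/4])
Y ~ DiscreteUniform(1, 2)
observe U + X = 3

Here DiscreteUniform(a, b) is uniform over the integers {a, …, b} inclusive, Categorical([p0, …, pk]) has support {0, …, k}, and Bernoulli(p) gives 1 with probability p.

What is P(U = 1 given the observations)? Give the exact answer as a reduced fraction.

Enumerate traces; 48 have nonzero weight after conditioning:
  (Z=0, W=0, U=1, X=2, Y=1) weight 1/432
  (Z=0, W=0, U=1, X=2, Y=2) weight 1/432
  (Z=0, W=0, U=2, X=1, Y=1) weight 1/216
  (Z=0, W=0, U=2, X=1, Y=2) weight 1/216
  (Z=0, W=1, U=1, X=2, Y=1) weight 1/216
  (Z=0, W=1, U=1, X=2, Y=2) weight 1/216
  (Z=0, W=1, U=2, X=1, Y=1) weight 1/108
  (Z=0, W=1, U=2, X=1, Y=2) weight 1/108
  … 40 more
Group by U:
  weight(U=1) = 17/108
  weight(U=2) = 5/27
Total weight = 17/108 + 5/27 = 37/108
P(U=1 | obs) = 17/108 / 37/108 = 17/37
P(U=2 | obs) = 5/27 / 37/108 = 20/37

P(U = 1 | obs) = 17/37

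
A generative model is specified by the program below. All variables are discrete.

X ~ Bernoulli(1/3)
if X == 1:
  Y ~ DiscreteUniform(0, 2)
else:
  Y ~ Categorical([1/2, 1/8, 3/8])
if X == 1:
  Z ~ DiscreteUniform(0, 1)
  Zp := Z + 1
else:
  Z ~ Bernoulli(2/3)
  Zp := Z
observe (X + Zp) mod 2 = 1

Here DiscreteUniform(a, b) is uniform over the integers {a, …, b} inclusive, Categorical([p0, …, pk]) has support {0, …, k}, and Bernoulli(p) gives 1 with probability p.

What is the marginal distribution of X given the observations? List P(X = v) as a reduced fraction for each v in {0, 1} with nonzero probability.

Enumerate traces; 6 have nonzero weight after conditioning:
  (X=0, Y=0, Z=1) weight 2/9
  (X=0, Y=1, Z=1) weight 1/18
  (X=0, Y=2, Z=1) weight 1/6
  (X=1, Y=0, Z=1) weight 1/18
  (X=1, Y=1, Z=1) weight 1/18
  (X=1, Y=2, Z=1) weight 1/18
Group by X:
  weight(X=0) = 4/9
  weight(X=1) = 1/6
Total weight = 4/9 + 1/6 = 11/18
P(X=0 | obs) = 4/9 / 11/18 = 8/11
P(X=1 | obs) = 1/6 / 11/18 = 3/11

P(X=0) = 8/11, P(X=1) = 3/11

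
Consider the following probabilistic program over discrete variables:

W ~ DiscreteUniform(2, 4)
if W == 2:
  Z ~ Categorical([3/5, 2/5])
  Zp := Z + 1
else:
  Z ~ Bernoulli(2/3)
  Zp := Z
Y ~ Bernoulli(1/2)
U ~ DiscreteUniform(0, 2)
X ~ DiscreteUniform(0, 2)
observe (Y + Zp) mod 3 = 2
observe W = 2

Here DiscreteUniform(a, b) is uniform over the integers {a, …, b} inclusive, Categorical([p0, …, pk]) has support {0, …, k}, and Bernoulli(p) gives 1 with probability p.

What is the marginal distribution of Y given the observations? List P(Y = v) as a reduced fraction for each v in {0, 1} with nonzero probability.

Enumerate traces; 18 have nonzero weight after conditioning:
  (W=2, Z=0, Y=1, U=0, X=0) weight 1/90
  (W=2, Z=0, Y=1, U=0, X=1) weight 1/90
  (W=2, Z=0, Y=1, U=0, X=2) weight 1/90
  (W=2, Z=0, Y=1, U=1, X=0) weight 1/90
  (W=2, Z=0, Y=1, U=1, X=1) weight 1/90
  (W=2, Z=0, Y=1, U=1, X=2) weight 1/90
  (W=2, Z=0, Y=1, U=2, X=0) weight 1/90
  (W=2, Z=0, Y=1, U=2, X=1) weight 1/90
  (W=2, Z=1, Y=0, U=0, X=0) weight 1/135
  … 9 more
Group by Y:
  weight(Y=0) = 1/15
  weight(Y=1) = 1/10
Total weight = 1/15 + 1/10 = 1/6
P(Y=0 | obs) = 1/15 / 1/6 = 2/5
P(Y=1 | obs) = 1/10 / 1/6 = 3/5

P(Y=0) = 2/5, P(Y=1) = 3/5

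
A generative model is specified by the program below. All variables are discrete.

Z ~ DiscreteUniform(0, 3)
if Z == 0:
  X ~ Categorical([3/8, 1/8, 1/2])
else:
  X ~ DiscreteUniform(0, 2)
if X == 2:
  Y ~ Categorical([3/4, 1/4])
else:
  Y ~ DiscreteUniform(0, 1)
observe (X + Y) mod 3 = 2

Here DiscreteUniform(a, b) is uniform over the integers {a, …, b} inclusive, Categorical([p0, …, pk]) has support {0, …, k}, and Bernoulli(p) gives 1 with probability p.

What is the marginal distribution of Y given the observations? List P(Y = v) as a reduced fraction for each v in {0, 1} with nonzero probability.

P(Y=0) = 2/3, P(Y=1) = 1/3

Enumerate traces; 8 have nonzero weight after conditioning:
  (Z=0, X=1, Y=1) weight 1/64
  (Z=0, X=2, Y=0) weight 3/32
  (Z=1, X=1, Y=1) weight 1/24
  (Z=1, X=2, Y=0) weight 1/16
  (Z=2, X=1, Y=1) weight 1/24
  (Z=2, X=2, Y=0) weight 1/16
  (Z=3, X=1, Y=1) weight 1/24
  (Z=3, X=2, Y=0) weight 1/16
Group by Y:
  weight(Y=0) = 9/32
  weight(Y=1) = 9/64
Total weight = 9/32 + 9/64 = 27/64
P(Y=0 | obs) = 9/32 / 27/64 = 2/3
P(Y=1 | obs) = 9/64 / 27/64 = 1/3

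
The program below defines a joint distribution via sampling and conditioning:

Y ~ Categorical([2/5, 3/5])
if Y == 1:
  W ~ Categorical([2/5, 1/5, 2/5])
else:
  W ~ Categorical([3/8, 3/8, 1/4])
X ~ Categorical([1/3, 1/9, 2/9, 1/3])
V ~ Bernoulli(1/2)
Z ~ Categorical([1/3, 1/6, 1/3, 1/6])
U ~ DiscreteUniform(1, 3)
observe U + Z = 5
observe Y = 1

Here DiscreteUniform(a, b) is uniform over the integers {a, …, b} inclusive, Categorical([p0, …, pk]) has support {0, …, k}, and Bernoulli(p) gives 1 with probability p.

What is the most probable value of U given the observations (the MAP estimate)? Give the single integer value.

Enumerate traces; 48 have nonzero weight after conditioning:
  (Y=1, W=0, X=0, V=0, Z=2, U=3) weight 1/225
  (Y=1, W=0, X=0, V=0, Z=3, U=2) weight 1/450
  (Y=1, W=0, X=0, V=1, Z=2, U=3) weight 1/225
  (Y=1, W=0, X=0, V=1, Z=3, U=2) weight 1/450
  (Y=1, W=0, X=1, V=0, Z=2, U=3) weight 1/675
  (Y=1, W=0, X=1, V=0, Z=3, U=2) weight 1/1350
  (Y=1, W=0, X=1, V=1, Z=2, U=3) weight 1/675
  (Y=1, W=0, X=1, V=1, Z=3, U=2) weight 1/1350
  … 40 more
Group by U:
  weight(U=2) = 1/30
  weight(U=3) = 1/15
Total weight = 1/30 + 1/15 = 1/10
P(U=2 | obs) = 1/30 / 1/10 = 1/3
P(U=3 | obs) = 1/15 / 1/10 = 2/3
argmax = 3

argmax_v P(U = v | obs) = 3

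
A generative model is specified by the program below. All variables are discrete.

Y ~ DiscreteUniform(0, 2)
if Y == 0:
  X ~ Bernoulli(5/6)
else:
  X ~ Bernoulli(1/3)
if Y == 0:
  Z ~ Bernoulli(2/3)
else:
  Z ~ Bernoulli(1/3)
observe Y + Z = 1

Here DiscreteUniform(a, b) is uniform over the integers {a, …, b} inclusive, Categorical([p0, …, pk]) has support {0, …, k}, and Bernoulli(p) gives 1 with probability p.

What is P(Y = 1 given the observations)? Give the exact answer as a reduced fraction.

Enumerate traces; 4 have nonzero weight after conditioning:
  (Y=0, X=0, Z=1) weight 1/27
  (Y=0, X=1, Z=1) weight 5/27
  (Y=1, X=0, Z=0) weight 4/27
  (Y=1, X=1, Z=0) weight 2/27
Group by Y:
  weight(Y=0) = 2/9
  weight(Y=1) = 2/9
Total weight = 2/9 + 2/9 = 4/9
P(Y=0 | obs) = 2/9 / 4/9 = 1/2
P(Y=1 | obs) = 2/9 / 4/9 = 1/2

P(Y = 1 | obs) = 1/2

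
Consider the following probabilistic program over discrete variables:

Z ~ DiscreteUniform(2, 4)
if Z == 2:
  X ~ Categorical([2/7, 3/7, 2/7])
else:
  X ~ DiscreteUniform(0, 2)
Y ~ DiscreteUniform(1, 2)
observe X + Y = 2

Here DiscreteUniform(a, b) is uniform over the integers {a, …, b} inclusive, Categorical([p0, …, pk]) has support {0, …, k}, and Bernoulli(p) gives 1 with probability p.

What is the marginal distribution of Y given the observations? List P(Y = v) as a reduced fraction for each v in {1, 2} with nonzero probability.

Enumerate traces; 6 have nonzero weight after conditioning:
  (Z=2, X=0, Y=2) weight 1/21
  (Z=2, X=1, Y=1) weight 1/14
  (Z=3, X=0, Y=2) weight 1/18
  (Z=3, X=1, Y=1) weight 1/18
  (Z=4, X=0, Y=2) weight 1/18
  (Z=4, X=1, Y=1) weight 1/18
Group by Y:
  weight(Y=1) = 23/126
  weight(Y=2) = 10/63
Total weight = 23/126 + 10/63 = 43/126
P(Y=1 | obs) = 23/126 / 43/126 = 23/43
P(Y=2 | obs) = 10/63 / 43/126 = 20/43

P(Y=1) = 23/43, P(Y=2) = 20/43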